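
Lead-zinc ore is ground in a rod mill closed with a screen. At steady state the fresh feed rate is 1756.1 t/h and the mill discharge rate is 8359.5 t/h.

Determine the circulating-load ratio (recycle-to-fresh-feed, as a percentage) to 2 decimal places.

CL = 376.03 %

Mill node: discharge = fresh + recycle.
R = M − F = 8359.5 − 1756.1 = 6603.4 t/h
CL = 100·R/F = 100·6603.4/1756.1 = 376.03 %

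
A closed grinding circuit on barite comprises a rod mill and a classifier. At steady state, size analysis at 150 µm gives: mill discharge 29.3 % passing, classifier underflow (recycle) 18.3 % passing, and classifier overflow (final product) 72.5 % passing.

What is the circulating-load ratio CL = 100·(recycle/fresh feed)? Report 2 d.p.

CL = 392.73 %

Mass balance on the −150 µm fraction:
(1+r)d = ru + o → r = (o−d)/(d−u)
r = (72.5 − 29.3)/(29.3 − 18.3) = 43.2/11.0 = 3.9273
CL = 100·r = 392.73 %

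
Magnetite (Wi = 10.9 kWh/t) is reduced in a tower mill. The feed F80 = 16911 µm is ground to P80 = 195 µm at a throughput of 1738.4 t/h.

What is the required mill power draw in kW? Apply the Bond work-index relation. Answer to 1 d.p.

P = 12112.2 kW

Bond:  W = 10 Wi (1/√P − 1/√F)
W = 10·10.9·(1/√195 − 1/√16911) = 10·10.9·(0.063922) = 6.9675 kWh/t
P = W·T = 6.9675·1738.4 = 12112.2 kW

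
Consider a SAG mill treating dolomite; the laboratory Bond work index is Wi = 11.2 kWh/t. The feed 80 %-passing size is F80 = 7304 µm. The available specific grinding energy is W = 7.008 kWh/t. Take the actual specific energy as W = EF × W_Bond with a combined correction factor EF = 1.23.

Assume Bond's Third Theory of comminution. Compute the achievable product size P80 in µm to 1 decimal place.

Bond: W = 10·Wi·(1/√P80 − 1/√F80)
W_Bond = W / EF = 7.008 / 1.23 = 5.6976 kWh/t
⇒ 1/√P80 = W_Bond/(10 Wi) + 1/√F80
  = 5.6976/(10·11.2) + 1/√7304 = 0.050871 + 0.011701 = 0.062572
P80 = (1/0.062572)² = 15.9816² = 255.41 µm

P80 = 255.4 µm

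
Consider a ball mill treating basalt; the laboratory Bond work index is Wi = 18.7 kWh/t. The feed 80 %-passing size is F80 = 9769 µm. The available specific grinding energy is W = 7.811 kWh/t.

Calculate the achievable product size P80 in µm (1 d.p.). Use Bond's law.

P80 = 371.4 µm

W = 10 Wi (P80^-0.5 − F80^-0.5)
P80^-0.5 = F80^-0.5 + W/(10 Wi)
  = 7.8110/(10·18.7) + 1/√9769 = 0.041770 + 0.010118 = 0.051888
P80 = (1/0.051888)² = 19.2724² = 371.43 µm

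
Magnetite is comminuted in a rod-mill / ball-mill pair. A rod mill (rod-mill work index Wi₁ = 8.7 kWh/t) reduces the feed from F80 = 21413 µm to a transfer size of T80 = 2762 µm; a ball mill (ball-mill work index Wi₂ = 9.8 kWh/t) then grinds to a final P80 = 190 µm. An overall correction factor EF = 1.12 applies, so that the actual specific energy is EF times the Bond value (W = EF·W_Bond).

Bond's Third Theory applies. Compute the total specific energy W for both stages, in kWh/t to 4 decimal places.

W = 10 Wi (P80^-0.5 − F80^-0.5)
Stage 1 (21413→2762 µm, Wi₁=8.7): W₁ = 10·8.7·(0.019028 − 0.006834) = 1.0609 kWh/t
Stage 2 (2762→190 µm, Wi₂=9.8): W₂ = 10·9.8·(0.072548 − 0.019028) = 5.2449 kWh/t
W = W₁ + W₂ = 1.0609 + 5.2449 = 6.3058 kWh/t
Corrected W = EF·W_Bond = 1.12·6.3058 = 7.0625 kWh/t

W = 7.0625 kWh/t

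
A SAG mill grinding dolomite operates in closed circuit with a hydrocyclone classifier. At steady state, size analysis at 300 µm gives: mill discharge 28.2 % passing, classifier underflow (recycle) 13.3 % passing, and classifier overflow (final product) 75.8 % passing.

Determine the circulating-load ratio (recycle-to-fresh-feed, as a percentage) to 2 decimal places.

CL = 319.46 %

Two-product formula at 300 µm:
d + r·d = r·u + o → r(d−u) = o−d
r = (75.8 − 28.2)/(28.2 − 13.3) = 47.6/14.9 = 3.1946
CL = 100·r = 319.46 %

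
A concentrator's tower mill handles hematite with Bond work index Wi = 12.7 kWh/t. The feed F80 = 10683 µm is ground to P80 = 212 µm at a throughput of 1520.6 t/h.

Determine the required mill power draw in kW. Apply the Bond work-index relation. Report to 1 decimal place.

Bond: W = 10·Wi·(1/√P80 − 1/√F80)
W = 10·12.7·(1/√212 − 1/√10683) = 10·12.7·(0.059005) = 7.4937 kWh/t
Mill draw = 7.4937 × 1520.6 = 11394.9 kW

P = 11394.9 kW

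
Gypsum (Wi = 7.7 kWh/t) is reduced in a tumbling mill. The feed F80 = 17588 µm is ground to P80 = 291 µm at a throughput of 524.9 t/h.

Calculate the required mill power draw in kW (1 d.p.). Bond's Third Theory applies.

P = 2064.5 kW

W = 10 Wi (1/√P80 − 1/√F80)  [Bond]
W = 10·7.7·(1/√291 − 1/√17588) = 10·7.7·(0.051081) = 3.9332 kWh/t
P = W·T = 3.9332·524.9 = 2064.5 kW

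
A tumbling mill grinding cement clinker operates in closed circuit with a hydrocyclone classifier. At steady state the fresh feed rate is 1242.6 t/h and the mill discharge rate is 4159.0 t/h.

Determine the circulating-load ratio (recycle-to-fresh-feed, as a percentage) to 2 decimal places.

CL = 234.70 %

M = F + R at steady state, so:
R = M − F = 4159.0 − 1242.6 = 2916.4 t/h
CL = 100·R/F = 100·2916.4/1242.6 = 234.70 %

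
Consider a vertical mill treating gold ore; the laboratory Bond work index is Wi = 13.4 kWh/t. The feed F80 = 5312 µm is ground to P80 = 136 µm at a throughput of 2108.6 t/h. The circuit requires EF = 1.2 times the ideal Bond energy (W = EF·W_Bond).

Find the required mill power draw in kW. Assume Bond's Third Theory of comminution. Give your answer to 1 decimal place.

P = 24422.3 kW

W = 10 Wi (1/√P80 − 1/√F80)  [Bond]
W = 10·13.4·(1/√136 − 1/√5312) = 10·13.4·(0.072029) = 9.6519 kWh/t
Apply correction: 9.6519 × 1.2 = 11.5822 kWh/t
Power = W × throughput = 11.5822 kWh/t × 2108.6 t/h = 24422.3 kW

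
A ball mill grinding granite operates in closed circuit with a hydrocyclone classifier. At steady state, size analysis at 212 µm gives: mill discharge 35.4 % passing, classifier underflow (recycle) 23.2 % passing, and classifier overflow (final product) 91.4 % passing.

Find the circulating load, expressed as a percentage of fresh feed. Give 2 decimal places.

Let r = R/F. Size balance at 212 µm:
(1+r)·d = r·u + o ⇒ r = (o−d)/(d−u)
r = (91.4 − 35.4)/(35.4 − 23.2) = 56.0/12.2 = 4.5902
CL = 100·r = 459.02 %

CL = 459.02 %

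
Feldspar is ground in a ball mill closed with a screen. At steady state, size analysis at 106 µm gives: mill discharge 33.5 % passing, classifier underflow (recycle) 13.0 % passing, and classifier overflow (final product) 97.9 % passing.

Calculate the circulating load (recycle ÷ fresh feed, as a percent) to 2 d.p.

CL = 314.15 %

Classifier node, passing 106 µm:
r = (o − d)/(d − u)
r = (97.9 − 33.5)/(33.5 − 13.0) = 64.4/20.5 = 3.1415
CL = 100·r = 314.15 %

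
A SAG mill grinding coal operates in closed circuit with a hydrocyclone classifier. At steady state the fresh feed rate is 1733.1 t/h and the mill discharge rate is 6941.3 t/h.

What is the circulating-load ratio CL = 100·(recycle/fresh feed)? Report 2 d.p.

Discharge = new feed + return, hence
R = M − F = 6941.3 − 1733.1 = 5208.2 t/h
CL = 100·R/F = 100·5208.2/1733.1 = 300.51 %

CL = 300.51 %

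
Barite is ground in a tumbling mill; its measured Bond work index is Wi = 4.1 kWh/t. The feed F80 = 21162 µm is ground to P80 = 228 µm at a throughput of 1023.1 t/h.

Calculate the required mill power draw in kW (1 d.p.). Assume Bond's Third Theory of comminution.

P = 2489.7 kW

W = 10 Wi (P80^-0.5 − F80^-0.5)
W = 10·4.1·(1/√228 − 1/√21162) = 10·4.1·(0.059352) = 2.4334 kWh/t
Mill draw = 2.4334 × 1023.1 = 2489.7 kW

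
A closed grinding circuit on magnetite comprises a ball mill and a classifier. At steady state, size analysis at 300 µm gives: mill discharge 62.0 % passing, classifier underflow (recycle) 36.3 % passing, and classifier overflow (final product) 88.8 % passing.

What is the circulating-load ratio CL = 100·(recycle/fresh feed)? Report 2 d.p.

Mass balance on the −300 µm fraction:
r = (o − d)/(d − u)
r = (88.8 − 62.0)/(62.0 − 36.3) = 26.8/25.7 = 1.0428
CL = 100·r = 104.28 %

CL = 104.28 %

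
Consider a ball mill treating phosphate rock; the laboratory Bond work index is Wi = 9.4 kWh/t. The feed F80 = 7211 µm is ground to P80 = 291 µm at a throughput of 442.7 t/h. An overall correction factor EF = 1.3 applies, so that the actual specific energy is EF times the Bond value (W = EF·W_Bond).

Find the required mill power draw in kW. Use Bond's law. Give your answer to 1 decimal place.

P = 2534.2 kW

W = 10 Wi (1/√P80 − 1/√F80)  [Bond]
W = 10·9.4·(1/√291 − 1/√7211) = 10·9.4·(0.046845) = 4.4034 kWh/t
Apply correction: 4.4034 × 1.3 = 5.7244 kWh/t
P = W·T = 5.7244·442.7 = 2534.2 kW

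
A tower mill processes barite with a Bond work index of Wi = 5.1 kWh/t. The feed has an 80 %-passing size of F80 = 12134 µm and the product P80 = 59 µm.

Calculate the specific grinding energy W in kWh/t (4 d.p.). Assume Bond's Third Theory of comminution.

W = 10 Wi (P80^-0.5 − F80^-0.5)
1/√59 = 0.130189;  1/√12134 = 0.009078
W = 10·5.1·(0.130189 − 0.009078) = 6.1766 kWh/t

W = 6.1766 kWh/t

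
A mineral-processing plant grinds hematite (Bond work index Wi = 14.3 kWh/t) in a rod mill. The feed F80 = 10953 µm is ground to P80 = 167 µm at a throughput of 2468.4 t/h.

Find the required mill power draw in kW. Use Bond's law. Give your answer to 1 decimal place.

W = 10·Wi·(P80^(-½) − F80^(-½))
W = 10·14.3·(1/√167 − 1/√10953) = 10·14.3·(0.067827) = 9.6993 kWh/t
Mill draw = 9.6993 × 2468.4 = 23941.7 kW

P = 23941.7 kW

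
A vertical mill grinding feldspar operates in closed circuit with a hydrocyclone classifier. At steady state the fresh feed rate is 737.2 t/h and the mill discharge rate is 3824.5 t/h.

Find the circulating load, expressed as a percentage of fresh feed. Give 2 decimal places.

CL = 418.79 %

Discharge = new feed + return, hence
R = M − F = 3824.5 − 737.2 = 3087.3 t/h
CL = 100·R/F = 100·3087.3/737.2 = 418.79 %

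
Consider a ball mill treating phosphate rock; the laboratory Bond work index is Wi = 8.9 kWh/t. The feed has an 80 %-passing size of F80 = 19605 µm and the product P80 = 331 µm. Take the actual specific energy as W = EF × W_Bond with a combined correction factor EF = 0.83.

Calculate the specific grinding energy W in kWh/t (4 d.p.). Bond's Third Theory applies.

W = 10 Wi (P80^-0.5 − F80^-0.5)
1/√331 = 0.054965;  1/√19605 = 0.007142
W = 10·8.9·(0.054965 − 0.007142) = 4.2562 kWh/t
With EF = 0.83: W = 4.2562·0.83 = 3.5327 kWh/t

W = 3.5327 kWh/t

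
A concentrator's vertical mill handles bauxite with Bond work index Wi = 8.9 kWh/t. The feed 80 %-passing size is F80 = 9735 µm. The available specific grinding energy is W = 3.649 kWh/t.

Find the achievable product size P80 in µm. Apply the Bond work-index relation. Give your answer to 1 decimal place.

P80 = 382.4 µm

Bond: W = 10·Wi·(1/√P80 − 1/√F80)
P80^-0.5 = F80^-0.5 + W/(10 Wi)
  = 3.6490/(10·8.9) + 1/√9735 = 0.041000 + 0.010135 = 0.051135
P80 = (1/0.051135)² = 19.5560² = 382.44 µm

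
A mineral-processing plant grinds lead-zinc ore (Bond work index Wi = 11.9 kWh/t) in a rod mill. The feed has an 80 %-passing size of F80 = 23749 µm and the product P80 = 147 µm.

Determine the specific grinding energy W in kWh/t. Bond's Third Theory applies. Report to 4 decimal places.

W = 9.0428 kWh/t

W = 10·Wi·[P80^(−½) − F80^(−½)]
1/√147 = 0.082479;  1/√23749 = 0.006489
W = 10·11.9·(0.082479 − 0.006489) = 9.0428 kWh/t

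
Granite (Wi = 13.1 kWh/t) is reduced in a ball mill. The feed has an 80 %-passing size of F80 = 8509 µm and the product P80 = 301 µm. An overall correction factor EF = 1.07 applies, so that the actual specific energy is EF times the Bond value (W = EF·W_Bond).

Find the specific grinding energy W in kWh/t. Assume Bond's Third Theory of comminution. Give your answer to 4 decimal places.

W = 6.5597 kWh/t

W = 10·Wi·[P80^(−½) − F80^(−½)]
1/√301 = 0.057639;  1/√8509 = 0.010841
W = 10·13.1·(0.057639 − 0.010841) = 6.1306 kWh/t
W_actual = 1.07 × 6.1306 = 6.5597 kWh/t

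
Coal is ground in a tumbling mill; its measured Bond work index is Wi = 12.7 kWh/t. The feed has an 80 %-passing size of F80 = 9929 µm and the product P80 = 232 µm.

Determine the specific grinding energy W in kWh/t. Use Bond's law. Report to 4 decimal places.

Bond:  W = 10 Wi (1/√P − 1/√F)
1/√232 = 0.065653;  1/√9929 = 0.010036
W = 10·12.7·(0.065653 − 0.010036) = 7.0634 kWh/t

W = 7.0634 kWh/t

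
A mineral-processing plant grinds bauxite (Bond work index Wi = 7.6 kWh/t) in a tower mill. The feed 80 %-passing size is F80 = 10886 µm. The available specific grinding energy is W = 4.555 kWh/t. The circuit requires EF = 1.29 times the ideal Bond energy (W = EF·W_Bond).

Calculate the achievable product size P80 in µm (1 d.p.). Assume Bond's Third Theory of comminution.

W = 10 Wi (1/√P80 − 1/√F80)  [Bond]
W_Bond = W / EF = 4.555 / 1.29 = 3.5310 kWh/t
⇒ 1/√P80 = W_Bond/(10·Wi) + 1/√F80
  = 3.5310/(10·7.6) + 1/√10886 = 0.046461 + 0.009584 = 0.056045
P80 = (1/0.056045)² = 17.8428² = 318.37 µm

P80 = 318.4 µm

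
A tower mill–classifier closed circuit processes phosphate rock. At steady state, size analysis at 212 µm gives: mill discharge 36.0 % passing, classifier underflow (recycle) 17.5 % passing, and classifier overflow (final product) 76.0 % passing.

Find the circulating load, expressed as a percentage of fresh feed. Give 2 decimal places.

CL = 216.22 %

Two-product formula at 212 µm:
(1+r)d = ru + o → r = (o−d)/(d−u)
r = (76.0 − 36.0)/(36.0 − 17.5) = 40.0/18.5 = 2.1622
CL = 100·r = 216.22 %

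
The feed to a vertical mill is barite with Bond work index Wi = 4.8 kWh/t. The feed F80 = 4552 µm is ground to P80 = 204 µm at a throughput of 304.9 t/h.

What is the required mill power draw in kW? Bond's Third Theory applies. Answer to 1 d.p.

P = 807.7 kW

W = 10·Wi·(P80^(-½) − F80^(-½))
W = 10·4.8·(1/√204 − 1/√4552) = 10·4.8·(0.055192) = 2.6492 kWh/t
Power = W × throughput = 2.6492 kWh/t × 304.9 t/h = 807.7 kW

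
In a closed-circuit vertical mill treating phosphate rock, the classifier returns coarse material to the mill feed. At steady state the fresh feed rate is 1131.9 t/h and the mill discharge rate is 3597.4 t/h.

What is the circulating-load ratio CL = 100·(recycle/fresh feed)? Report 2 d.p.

Steady state: M = F + R.
R = M − F = 3597.4 − 1131.9 = 2465.5 t/h
CL = 100·R/F = 100·2465.5/1131.9 = 217.82 %

CL = 217.82 %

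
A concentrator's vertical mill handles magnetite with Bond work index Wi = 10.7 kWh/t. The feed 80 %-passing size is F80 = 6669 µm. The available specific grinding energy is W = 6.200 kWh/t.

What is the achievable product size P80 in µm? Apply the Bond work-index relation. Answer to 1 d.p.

P80 = 203.0 µm

W = 10 Wi / √P80 − 10 Wi / √F80
1/√P80 = 1/√F80 + W/(10·Wi)
  = 6.2000/(10·10.7) + 1/√6669 = 0.057944 + 0.012245 = 0.070189
P80 = (1/0.070189)² = 14.2472² = 202.98 µm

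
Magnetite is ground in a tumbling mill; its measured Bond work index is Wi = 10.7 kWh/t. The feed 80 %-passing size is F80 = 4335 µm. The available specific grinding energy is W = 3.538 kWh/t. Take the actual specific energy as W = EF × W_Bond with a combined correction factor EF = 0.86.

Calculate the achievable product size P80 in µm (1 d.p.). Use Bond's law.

W_Bond = 10·Wi·(1/√P₈₀ − 1/√F₈₀)
W_Bond = W / EF = 3.538 / 0.86 = 4.1140 kWh/t
P80^-0.5 = F80^-0.5 + W_Bond/(10 Wi)
  = 4.1140/(10·10.7) + 1/√4335 = 0.038448 + 0.015188 = 0.053636
P80 = (1/0.053636)² = 18.6441² = 347.60 µm

P80 = 347.6 µm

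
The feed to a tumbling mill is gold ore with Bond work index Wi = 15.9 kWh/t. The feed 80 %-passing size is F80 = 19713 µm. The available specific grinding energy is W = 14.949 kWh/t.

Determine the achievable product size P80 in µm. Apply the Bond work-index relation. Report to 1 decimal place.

P80 = 97.8 µm

Bond: W = 10·Wi·(1/√P80 − 1/√F80)
1/√P80 = 1/√F80 + W/(10·Wi)
  = 14.9490/(10·15.9) + 1/√19713 = 0.094019 + 0.007122 = 0.101141
P80 = (1/0.101141)² = 9.8872² = 97.76 µm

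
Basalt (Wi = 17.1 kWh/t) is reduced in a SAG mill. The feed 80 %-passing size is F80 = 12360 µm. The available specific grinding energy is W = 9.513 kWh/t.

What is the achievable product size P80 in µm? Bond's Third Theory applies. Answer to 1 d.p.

P80 = 239.4 µm

Bond: W = 10·Wi·(1/√P80 − 1/√F80)
⇒ 1/√P80 = W/(10·Wi) + 1/√F80
  = 9.5130/(10·17.1) + 1/√12360 = 0.055632 + 0.008995 = 0.064626
P80 = (1/0.064626)² = 15.4736² = 239.43 µm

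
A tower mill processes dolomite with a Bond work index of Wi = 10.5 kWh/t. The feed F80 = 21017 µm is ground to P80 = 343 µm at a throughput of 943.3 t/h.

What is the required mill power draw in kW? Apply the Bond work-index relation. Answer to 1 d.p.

P = 4664.8 kW

W = 10 Wi (P80^-0.5 − F80^-0.5)
W = 10·10.5·(1/√343 − 1/√21017) = 10·10.5·(0.047097) = 4.9452 kWh/t
Power = W × throughput = 4.9452 kWh/t × 943.3 t/h = 4664.8 kW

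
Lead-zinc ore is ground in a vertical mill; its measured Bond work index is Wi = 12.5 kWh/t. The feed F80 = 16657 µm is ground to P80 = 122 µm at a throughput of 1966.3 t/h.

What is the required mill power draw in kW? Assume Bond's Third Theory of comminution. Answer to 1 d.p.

P = 20348.1 kW

W = 10 Wi (P80^-0.5 − F80^-0.5)
W = 10·12.5·(1/√122 − 1/√16657) = 10·12.5·(0.082788) = 10.3484 kWh/t
Power = W × throughput = 10.3484 kWh/t × 1966.3 t/h = 20348.1 kW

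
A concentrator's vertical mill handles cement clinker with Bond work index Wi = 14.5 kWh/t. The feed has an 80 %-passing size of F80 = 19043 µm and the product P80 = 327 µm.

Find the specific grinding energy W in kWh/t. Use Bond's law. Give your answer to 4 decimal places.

W = 6.9678 kWh/t

Bond: W = 10·Wi·(1/√P80 − 1/√F80)
1/√327 = 0.055300;  1/√19043 = 0.007247
W = 10·14.5·(0.055300 − 0.007247) = 6.9678 kWh/t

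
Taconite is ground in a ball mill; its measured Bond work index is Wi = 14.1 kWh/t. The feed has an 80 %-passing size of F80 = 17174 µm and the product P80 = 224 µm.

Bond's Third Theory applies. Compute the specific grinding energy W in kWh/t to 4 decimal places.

W = 10 Wi (P80^-0.5 − F80^-0.5)
1/√224 = 0.066815;  1/√17174 = 0.007631
W = 10·14.1·(0.066815 − 0.007631) = 8.3450 kWh/t

W = 8.3450 kWh/t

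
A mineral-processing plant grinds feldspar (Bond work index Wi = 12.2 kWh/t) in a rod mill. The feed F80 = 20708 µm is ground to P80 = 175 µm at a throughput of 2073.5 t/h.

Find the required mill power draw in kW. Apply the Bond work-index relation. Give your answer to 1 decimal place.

P = 17364.6 kW

Bond: W = 10·Wi·(1/√P80 − 1/√F80)
W = 10·12.2·(1/√175 − 1/√20708) = 10·12.2·(0.068644) = 8.3745 kWh/t
P_mill = W·ṁ = 8.3745·2073.5 = 17364.6 kW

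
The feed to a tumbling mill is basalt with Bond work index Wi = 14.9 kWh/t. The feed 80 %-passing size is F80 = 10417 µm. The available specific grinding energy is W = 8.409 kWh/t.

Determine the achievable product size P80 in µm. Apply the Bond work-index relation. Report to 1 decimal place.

W = 10 Wi (1/√P80 − 1/√F80)  [Bond]
1/√P80 = 1/√F80 + W/(10·Wi)
  = 8.4090/(10·14.9) + 1/√10417 = 0.056436 + 0.009798 = 0.066234
P80 = (1/0.066234)² = 15.0980² = 227.95 µm

P80 = 227.9 µm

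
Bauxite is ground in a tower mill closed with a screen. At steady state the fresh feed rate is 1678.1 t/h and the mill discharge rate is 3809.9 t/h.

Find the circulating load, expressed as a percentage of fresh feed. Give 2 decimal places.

Steady state: M = F + R.
R = M − F = 3809.9 − 1678.1 = 2131.8 t/h
CL = 100·R/F = 100·2131.8/1678.1 = 127.04 %

CL = 127.04 %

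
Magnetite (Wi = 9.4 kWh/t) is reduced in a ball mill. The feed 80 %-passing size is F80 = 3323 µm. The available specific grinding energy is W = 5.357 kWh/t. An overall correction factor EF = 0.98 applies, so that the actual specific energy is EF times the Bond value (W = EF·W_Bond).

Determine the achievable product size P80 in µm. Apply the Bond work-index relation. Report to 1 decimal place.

W = 10 Wi (P80^-0.5 − F80^-0.5)
W_Bond = W / EF = 5.357 / 0.98 = 5.4663 kWh/t
⇒ 1/√P80 = W_Bond/(10 Wi) + 1/√F80
  = 5.4663/(10·9.4) + 1/√3323 = 0.058152 + 0.017347 = 0.075500
P80 = (1/0.075500)² = 13.2451² = 175.43 µm

P80 = 175.4 µm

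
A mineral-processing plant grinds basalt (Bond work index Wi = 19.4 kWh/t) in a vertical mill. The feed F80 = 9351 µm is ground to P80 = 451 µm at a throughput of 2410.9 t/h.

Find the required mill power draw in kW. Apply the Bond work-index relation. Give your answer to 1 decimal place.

P = 17187.1 kW

Bond: W = 10·Wi·(1/√P80 − 1/√F80)
W = 10·19.4·(1/√451 − 1/√9351) = 10·19.4·(0.036747) = 7.1289 kWh/t
Mill draw = 7.1289 × 2410.9 = 17187.1 kW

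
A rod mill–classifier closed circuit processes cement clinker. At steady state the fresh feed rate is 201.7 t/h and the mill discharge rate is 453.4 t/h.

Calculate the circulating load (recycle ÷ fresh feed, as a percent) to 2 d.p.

CL = 124.79 %

Mill node: discharge = fresh + recycle.
R = M − F = 453.4 − 201.7 = 251.7 t/h
CL = 100·R/F = 100·251.7/201.7 = 124.79 %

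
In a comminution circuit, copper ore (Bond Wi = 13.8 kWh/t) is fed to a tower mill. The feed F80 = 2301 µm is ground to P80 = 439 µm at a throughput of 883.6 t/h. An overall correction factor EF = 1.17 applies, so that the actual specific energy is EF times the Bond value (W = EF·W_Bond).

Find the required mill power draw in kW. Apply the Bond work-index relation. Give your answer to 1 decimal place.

W = 10 Wi / √P80 − 10 Wi / √F80
W = 10·13.8·(1/√439 − 1/√2301) = 10·13.8·(0.026880) = 3.7095 kWh/t
W_actual = 1.17 × 3.7095 = 4.3401 kWh/t
P_mill = W·ṁ = 4.3401·883.6 = 3834.9 kW

P = 3834.9 kW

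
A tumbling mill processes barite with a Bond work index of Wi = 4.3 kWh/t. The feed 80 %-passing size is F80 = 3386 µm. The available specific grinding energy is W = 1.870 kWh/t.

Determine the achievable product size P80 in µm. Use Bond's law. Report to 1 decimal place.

Bond: W = 10·Wi·(1/√P80 − 1/√F80)
P80^-0.5 = F80^-0.5 + W/(10 Wi)
  = 1.8700/(10·4.3) + 1/√3386 = 0.043488 + 0.017185 = 0.060674
P80 = (1/0.060674)² = 16.4816² = 271.64 µm

P80 = 271.6 µm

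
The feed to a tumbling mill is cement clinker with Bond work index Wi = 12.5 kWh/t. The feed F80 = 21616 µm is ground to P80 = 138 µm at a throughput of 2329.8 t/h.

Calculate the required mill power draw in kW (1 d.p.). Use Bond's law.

P = 22809.9 kW

W = 10·Wi·(P80^(-½) − F80^(-½))
W = 10·12.5·(1/√138 − 1/√21616) = 10·12.5·(0.078324) = 9.7905 kWh/t
P = W·T = 9.7905·2329.8 = 22809.9 kW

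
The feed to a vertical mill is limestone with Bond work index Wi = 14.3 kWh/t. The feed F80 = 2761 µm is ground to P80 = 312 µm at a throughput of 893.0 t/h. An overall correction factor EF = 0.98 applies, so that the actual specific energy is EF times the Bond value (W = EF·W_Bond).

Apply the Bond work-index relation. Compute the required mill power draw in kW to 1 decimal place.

W = 10 Wi / √P80 − 10 Wi / √F80
W = 10·14.3·(1/√312 − 1/√2761) = 10·14.3·(0.037583) = 5.3743 kWh/t
With EF = 0.98: W = 5.3743·0.98 = 5.2668 kWh/t
P_mill = W·ṁ = 5.2668·893.0 = 4703.3 kW

P = 4703.3 kW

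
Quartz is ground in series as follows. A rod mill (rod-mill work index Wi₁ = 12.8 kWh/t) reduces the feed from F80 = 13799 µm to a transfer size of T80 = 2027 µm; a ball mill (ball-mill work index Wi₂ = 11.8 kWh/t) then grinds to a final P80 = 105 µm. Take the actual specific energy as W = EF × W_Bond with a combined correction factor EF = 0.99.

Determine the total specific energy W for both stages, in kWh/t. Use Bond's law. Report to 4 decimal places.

W = 10.5416 kWh/t

W = 10 Wi / √P80 − 10 Wi / √F80
Stage 1 (13799→2027 µm, Wi₁=12.8): W₁ = 10·12.8·(0.022211 − 0.008513) = 1.7534 kWh/t
Stage 2 (2027→105 µm, Wi₂=11.8): W₂ = 10·11.8·(0.097590 − 0.022211) = 8.8947 kWh/t
W = W₁ + W₂ = 1.7534 + 8.8947 = 10.6481 kWh/t
With EF = 0.99: W = 10.6481·0.99 = 10.5416 kWh/t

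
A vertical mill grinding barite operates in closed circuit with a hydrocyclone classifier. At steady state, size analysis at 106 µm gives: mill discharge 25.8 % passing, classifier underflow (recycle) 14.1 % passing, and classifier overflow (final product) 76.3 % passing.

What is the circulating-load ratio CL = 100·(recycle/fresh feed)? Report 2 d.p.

CL = 431.62 %

Balance %-passing 106 µm (r = R/F):
r = (o − d)/(d − u)
r = (76.3 − 25.8)/(25.8 − 14.1) = 50.5/11.7 = 4.3162
CL = 100·r = 431.62 %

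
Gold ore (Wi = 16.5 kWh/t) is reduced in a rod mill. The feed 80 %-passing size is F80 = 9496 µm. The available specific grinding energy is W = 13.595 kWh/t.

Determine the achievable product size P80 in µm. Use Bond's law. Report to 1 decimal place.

P80 = 116.5 µm

W = 10·Wi·(P80^(-½) − F80^(-½))
P80^-0.5 = F80^-0.5 + W/(10 Wi)
  = 13.5950/(10·16.5) + 1/√9496 = 0.082394 + 0.010262 = 0.092656
P80 = (1/0.092656)² = 10.7926² = 116.48 µm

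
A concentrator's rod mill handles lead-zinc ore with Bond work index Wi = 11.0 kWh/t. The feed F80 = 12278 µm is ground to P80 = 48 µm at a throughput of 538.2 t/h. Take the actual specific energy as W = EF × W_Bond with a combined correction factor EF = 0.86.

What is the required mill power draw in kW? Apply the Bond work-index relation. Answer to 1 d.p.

W = 10 Wi / √P80 − 10 Wi / √F80
W = 10·11.0·(1/√48 − 1/√12278) = 10·11.0·(0.135313) = 14.8844 kWh/t
Corrected W = EF·W_Bond = 0.86·14.8844 = 12.8006 kWh/t
Power = W × throughput = 12.8006 kWh/t × 538.2 t/h = 6889.3 kW

P = 6889.3 kW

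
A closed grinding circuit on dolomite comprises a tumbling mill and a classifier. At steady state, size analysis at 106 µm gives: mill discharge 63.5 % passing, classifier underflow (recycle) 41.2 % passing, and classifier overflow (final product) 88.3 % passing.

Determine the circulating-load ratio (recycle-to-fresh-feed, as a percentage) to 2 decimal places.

CL = 111.21 %

Two-product formula at 106 µm:
d + r·d = r·u + o → r(d−u) = o−d
r = (88.3 − 63.5)/(63.5 − 41.2) = 24.8/22.3 = 1.1121
CL = 100·r = 111.21 %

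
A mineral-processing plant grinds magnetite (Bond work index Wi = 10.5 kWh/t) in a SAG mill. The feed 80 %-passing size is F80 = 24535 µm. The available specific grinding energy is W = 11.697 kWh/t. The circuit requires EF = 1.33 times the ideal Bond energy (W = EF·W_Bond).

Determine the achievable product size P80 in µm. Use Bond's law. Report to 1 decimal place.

Bond: W = 10·Wi·(1/√P80 − 1/√F80)
W_Bond = W / EF = 11.697 / 1.33 = 8.7947 kWh/t
⇒ 1/√P80 = W_Bond/(10·Wi) + 1/√F80
  = 8.7947/(10·10.5) + 1/√24535 = 0.083759 + 0.006384 = 0.090144
P80 = (1/0.090144)² = 11.0934² = 123.06 µm

P80 = 123.1 µm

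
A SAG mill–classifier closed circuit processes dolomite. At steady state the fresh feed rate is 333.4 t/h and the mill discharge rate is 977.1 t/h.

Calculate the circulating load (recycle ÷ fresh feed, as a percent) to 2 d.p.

Mill node: discharge = fresh + recycle.
R = M − F = 977.1 − 333.4 = 643.7 t/h
CL = 100·R/F = 100·643.7/333.4 = 193.07 %

CL = 193.07 %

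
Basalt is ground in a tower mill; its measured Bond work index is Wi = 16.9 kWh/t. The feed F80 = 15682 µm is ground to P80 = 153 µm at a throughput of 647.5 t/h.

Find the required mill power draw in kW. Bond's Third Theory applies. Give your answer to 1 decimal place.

P = 7972.9 kW

W = 10 Wi (1/√P80 − 1/√F80)  [Bond]
W = 10·16.9·(1/√153 − 1/√15682) = 10·16.9·(0.072860) = 12.3133 kWh/t
Mill draw = 12.3133 × 647.5 = 7972.9 kW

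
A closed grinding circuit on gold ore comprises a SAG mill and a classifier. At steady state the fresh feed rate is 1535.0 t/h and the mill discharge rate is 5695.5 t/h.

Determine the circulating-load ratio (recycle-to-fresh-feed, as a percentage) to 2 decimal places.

CL = 271.04 %

Mill node: discharge = fresh + recycle.
R = M − F = 5695.5 − 1535.0 = 4160.5 t/h
CL = 100·R/F = 100·4160.5/1535.0 = 271.04 %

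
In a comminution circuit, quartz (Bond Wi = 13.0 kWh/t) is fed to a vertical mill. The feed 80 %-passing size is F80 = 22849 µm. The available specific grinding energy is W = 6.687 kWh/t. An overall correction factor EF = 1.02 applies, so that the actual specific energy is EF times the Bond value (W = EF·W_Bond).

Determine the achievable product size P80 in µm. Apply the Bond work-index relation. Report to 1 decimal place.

W = 10·Wi·(P80^(-½) − F80^(-½))
W_Bond = W / EF = 6.687 / 1.02 = 6.5559 kWh/t
⇒ 1/√P80 = W_Bond/(10·Wi) + 1/√F80
  = 6.5559/(10·13.0) + 1/√22849 = 0.050430 + 0.006616 = 0.057045
P80 = (1/0.057045)² = 17.5299² = 307.30 µm

P80 = 307.3 µm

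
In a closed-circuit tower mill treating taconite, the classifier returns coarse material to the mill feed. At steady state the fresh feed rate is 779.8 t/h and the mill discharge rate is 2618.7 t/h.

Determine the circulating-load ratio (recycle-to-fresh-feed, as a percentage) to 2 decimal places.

CL = 235.82 %

Discharge = new feed + return, hence
R = M − F = 2618.7 − 779.8 = 1838.9 t/h
CL = 100·R/F = 100·1838.9/779.8 = 235.82 %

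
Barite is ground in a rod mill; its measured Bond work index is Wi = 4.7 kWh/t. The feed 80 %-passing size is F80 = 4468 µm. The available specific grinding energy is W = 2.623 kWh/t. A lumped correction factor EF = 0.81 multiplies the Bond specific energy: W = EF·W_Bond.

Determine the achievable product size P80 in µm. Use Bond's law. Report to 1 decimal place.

W = 10 Wi (1/√P80 − 1/√F80)  [Bond]
W_Bond = W / EF = 2.623 / 0.81 = 3.2383 kWh/t
⇒ 1/√P80 = W_Bond/(10·Wi) + 1/√F80
  = 3.2383/(10·4.7) + 1/√4468 = 0.068899 + 0.014960 = 0.083860
P80 = (1/0.083860)² = 11.9247² = 142.20 µm

P80 = 142.2 µm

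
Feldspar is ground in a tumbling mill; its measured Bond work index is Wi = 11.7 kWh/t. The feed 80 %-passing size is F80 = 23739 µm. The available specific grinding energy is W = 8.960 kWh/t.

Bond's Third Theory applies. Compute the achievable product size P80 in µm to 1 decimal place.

Bond:  W = 10 Wi (1/√P − 1/√F)
⇒ 1/√P80 = W/(10·Wi) + 1/√F80
  = 8.9600/(10·11.7) + 1/√23739 = 0.076581 + 0.006490 = 0.083072
P80 = (1/0.083072)² = 12.0378² = 144.91 µm

P80 = 144.9 µm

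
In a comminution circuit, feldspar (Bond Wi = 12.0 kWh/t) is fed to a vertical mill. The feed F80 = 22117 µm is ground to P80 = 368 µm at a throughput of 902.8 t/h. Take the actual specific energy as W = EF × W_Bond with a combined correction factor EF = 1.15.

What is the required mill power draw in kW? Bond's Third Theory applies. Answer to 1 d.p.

P = 5656.8 kW

W_Bond = 10·Wi·(1/√P₈₀ − 1/√F₈₀)
W = 10·12.0·(1/√368 − 1/√22117) = 10·12.0·(0.045404) = 5.4485 kWh/t
W_actual = 1.15 × 5.4485 = 6.2658 kWh/t
P_mill = W·ṁ = 6.2658·902.8 = 5656.8 kW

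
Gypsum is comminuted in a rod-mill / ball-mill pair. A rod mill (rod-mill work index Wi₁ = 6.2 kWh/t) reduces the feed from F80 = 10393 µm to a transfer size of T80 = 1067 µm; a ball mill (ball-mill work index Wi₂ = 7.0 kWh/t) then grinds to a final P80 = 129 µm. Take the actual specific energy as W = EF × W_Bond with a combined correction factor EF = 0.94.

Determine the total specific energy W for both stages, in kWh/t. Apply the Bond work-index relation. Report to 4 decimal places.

W = 4.9915 kWh/t

W = 10·Wi·[P80^(−½) − F80^(−½)]
Stage 1 (10393→1067 µm, Wi₁=6.2): W₁ = 10·6.2·(0.030614 − 0.009809) = 1.2899 kWh/t
Stage 2 (1067→129 µm, Wi₂=7.0): W₂ = 10·7.0·(0.088045 − 0.030614) = 4.0202 kWh/t
W = W₁ + W₂ = 1.2899 + 4.0202 = 5.3101 kWh/t
Corrected W = EF·W_Bond = 0.94·5.3101 = 4.9915 kWh/t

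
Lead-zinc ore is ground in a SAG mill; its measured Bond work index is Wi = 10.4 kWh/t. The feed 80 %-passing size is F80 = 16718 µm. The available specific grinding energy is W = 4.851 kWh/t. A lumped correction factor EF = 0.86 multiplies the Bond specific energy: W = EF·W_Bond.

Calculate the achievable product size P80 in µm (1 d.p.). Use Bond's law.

P80 = 260.4 µm

W = 10 Wi (P80^-0.5 − F80^-0.5)
W_Bond = W / EF = 4.851 / 0.86 = 5.6407 kWh/t
P80^(−½) = W_Bond/(10 Wi) + F80^(−½)
  = 5.6407/(10·10.4) + 1/√16718 = 0.054237 + 0.007734 = 0.061972
P80 = (1/0.061972)² = 16.1364² = 260.38 µm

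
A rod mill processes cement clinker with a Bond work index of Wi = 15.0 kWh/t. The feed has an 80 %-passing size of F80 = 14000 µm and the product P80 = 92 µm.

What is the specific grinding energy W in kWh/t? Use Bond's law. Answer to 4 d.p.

W = 14.3708 kWh/t

Bond:  W = 10 Wi (1/√P − 1/√F)
1/√92 = 0.104257;  1/√14000 = 0.008452
W = 10·15.0·(0.104257 − 0.008452) = 14.3708 kWh/t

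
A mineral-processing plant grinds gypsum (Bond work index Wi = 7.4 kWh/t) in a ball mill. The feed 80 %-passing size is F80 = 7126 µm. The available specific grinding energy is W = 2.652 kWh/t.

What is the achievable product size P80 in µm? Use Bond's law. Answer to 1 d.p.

P80 = 439.8 µm

W = 10 Wi / √P80 − 10 Wi / √F80
⇒ 1/√P80 = W/(10·Wi) + 1/√F80
  = 2.6520/(10·7.4) + 1/√7126 = 0.035838 + 0.011846 = 0.047684
P80 = (1/0.047684)² = 20.9714² = 439.80 µm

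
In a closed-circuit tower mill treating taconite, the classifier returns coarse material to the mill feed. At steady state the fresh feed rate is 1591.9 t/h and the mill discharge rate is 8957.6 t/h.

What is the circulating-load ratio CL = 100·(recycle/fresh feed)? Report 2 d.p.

Discharge = new feed + return, hence
R = M − F = 8957.6 − 1591.9 = 7365.7 t/h
CL = 100·R/F = 100·7365.7/1591.9 = 462.70 %

CL = 462.70 %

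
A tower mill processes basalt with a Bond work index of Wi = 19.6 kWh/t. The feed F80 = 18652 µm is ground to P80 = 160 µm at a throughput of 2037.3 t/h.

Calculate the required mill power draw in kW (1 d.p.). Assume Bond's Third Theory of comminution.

W_Bond = 10·Wi·(1/√P₈₀ − 1/√F₈₀)
W = 10·19.6·(1/√160 − 1/√18652) = 10·19.6·(0.071735) = 14.0600 kWh/t
P_mill = W·ṁ = 14.0600·2037.3 = 28644.5 kW

P = 28644.5 kW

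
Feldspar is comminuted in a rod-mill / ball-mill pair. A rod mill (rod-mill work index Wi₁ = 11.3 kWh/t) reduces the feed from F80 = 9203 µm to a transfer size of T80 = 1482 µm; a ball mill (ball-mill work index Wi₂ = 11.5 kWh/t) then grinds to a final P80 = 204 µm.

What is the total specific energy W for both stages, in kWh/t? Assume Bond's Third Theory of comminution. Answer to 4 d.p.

W = 6.8217 kWh/t

Bond:  W = 10 Wi (1/√P − 1/√F)
Stage 1 (9203→1482 µm, Wi₁=11.3): W₁ = 10·11.3·(0.025976 − 0.010424) = 1.7574 kWh/t
Stage 2 (1482→204 µm, Wi₂=11.5): W₂ = 10·11.5·(0.070014 − 0.025976) = 5.0643 kWh/t
W = W₁ + W₂ = 1.7574 + 5.0643 = 6.8217 kWh/t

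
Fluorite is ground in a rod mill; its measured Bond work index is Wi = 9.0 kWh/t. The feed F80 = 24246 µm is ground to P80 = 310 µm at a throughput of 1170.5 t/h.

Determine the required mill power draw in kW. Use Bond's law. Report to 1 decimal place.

P = 5306.7 kW

Bond:  W = 10 Wi (1/√P − 1/√F)
W = 10·9.0·(1/√310 − 1/√24246) = 10·9.0·(0.050374) = 4.5337 kWh/t
P_mill = W·ṁ = 4.5337·1170.5 = 5306.7 kW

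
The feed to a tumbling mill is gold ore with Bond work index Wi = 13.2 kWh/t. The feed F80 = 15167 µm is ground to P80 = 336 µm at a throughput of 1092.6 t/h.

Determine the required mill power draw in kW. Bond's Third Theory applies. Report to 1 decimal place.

P = 6696.9 kW

Bond:  W = 10 Wi (1/√P − 1/√F)
W = 10·13.2·(1/√336 − 1/√15167) = 10·13.2·(0.046435) = 6.1294 kWh/t
P = W·T = 6.1294·1092.6 = 6696.9 kW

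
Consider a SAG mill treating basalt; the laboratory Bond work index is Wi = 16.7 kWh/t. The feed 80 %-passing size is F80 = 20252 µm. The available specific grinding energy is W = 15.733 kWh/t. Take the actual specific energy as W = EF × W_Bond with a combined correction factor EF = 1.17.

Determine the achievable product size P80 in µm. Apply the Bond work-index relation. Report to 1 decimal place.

P80 = 130.5 µm

W = 10·Wi·(P80^(-½) − F80^(-½))
W_Bond = W / EF = 15.733 / 1.17 = 13.4470 kWh/t
P80^(−½) = W_Bond/(10 Wi) + F80^(−½)
  = 13.4470/(10·16.7) + 1/√20252 = 0.080521 + 0.007027 = 0.087548
P80 = (1/0.087548)² = 11.4223² = 130.47 µm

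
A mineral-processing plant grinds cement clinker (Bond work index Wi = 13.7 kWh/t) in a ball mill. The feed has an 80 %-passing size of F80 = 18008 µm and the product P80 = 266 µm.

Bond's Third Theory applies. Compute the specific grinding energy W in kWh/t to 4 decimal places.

W = 10 Wi (1/√P80 − 1/√F80)  [Bond]
1/√266 = 0.061314;  1/√18008 = 0.007452
W = 10·13.7·(0.061314 − 0.007452) = 7.3791 kWh/t

W = 7.3791 kWh/t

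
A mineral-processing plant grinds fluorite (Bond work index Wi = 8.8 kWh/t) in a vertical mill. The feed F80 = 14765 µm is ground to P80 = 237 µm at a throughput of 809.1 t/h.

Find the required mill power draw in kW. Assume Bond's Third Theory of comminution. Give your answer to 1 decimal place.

P = 4039.0 kW

Bond: W = 10·Wi·(1/√P80 − 1/√F80)
W = 10·8.8·(1/√237 − 1/√14765) = 10·8.8·(0.056727) = 4.9920 kWh/t
P_mill = W·ṁ = 4.9920·809.1 = 4039.0 kW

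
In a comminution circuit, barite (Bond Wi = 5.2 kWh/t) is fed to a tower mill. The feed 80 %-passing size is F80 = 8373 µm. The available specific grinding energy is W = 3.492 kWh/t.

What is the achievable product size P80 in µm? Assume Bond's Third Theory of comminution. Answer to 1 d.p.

Bond: W = 10·Wi·(1/√P80 − 1/√F80)
⇒ 1/√P80 = W/(10 Wi) + 1/√F80
  = 3.4920/(10·5.2) + 1/√8373 = 0.067154 + 0.010928 = 0.078082
P80 = (1/0.078082)² = 12.8070² = 164.02 µm

P80 = 164.0 µm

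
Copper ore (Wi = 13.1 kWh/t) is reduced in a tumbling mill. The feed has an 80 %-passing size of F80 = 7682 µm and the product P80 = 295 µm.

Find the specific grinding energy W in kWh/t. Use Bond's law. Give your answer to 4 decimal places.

Bond: W = 10·Wi·(1/√P80 − 1/√F80)
1/√295 = 0.058222;  1/√7682 = 0.011409
W = 10·13.1·(0.058222 − 0.011409) = 6.1325 kWh/t

W = 6.1325 kWh/t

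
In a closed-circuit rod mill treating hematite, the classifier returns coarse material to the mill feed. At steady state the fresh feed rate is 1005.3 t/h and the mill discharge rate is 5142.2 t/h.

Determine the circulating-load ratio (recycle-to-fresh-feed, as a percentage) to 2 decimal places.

CL = 411.51 %

Mill node: discharge = fresh + recycle.
R = M − F = 5142.2 − 1005.3 = 4136.9 t/h
CL = 100·R/F = 100·4136.9/1005.3 = 411.51 %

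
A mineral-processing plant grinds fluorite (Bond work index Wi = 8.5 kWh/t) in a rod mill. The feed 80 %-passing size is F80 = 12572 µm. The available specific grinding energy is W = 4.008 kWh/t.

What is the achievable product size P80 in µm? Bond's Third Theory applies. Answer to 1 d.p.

P80 = 318.1 µm

W = 10 Wi (P80^-0.5 − F80^-0.5)
1/√P80 = 1/√F80 + W/(10·Wi)
  = 4.0080/(10·8.5) + 1/√12572 = 0.047153 + 0.008919 = 0.056072
P80 = (1/0.056072)² = 17.8344² = 318.06 µm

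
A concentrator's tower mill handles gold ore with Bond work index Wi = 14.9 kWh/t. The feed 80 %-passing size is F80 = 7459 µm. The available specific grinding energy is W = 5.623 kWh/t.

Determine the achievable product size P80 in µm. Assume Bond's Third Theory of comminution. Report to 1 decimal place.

P80 = 411.2 µm

W = 10 Wi (1/√P80 − 1/√F80)  [Bond]
⇒ 1/√P80 = W/(10 Wi) + 1/√F80
  = 5.6230/(10·14.9) + 1/√7459 = 0.037738 + 0.011579 = 0.049317
P80 = (1/0.049317)² = 20.2770² = 411.16 µm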